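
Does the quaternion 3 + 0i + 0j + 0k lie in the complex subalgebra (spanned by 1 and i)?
Yes. The quaternion 3 has j- and k-coefficients y = z = 0, so it lies in the complex subalgebra spanned by 1 and i.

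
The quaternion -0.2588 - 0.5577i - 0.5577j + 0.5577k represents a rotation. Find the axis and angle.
axis = (-√3/3, -√3/3, √3/3), θ = 7π/6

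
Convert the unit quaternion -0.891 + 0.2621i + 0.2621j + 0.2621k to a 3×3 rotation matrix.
[[0.7252, 0.6045, -0.3297], [-0.3297, 0.7252, 0.6045], [0.6045, -0.3297, 0.7252]]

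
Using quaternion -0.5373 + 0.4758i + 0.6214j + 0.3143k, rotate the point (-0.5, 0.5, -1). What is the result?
(0.818, -0.854, -0.319)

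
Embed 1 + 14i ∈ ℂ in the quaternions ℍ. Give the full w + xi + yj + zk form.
1 + 14i + 0j + 0k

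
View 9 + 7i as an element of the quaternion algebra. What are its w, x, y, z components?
9 + 7i + 0j + 0k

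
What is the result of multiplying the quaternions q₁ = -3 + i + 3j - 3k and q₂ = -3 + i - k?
5 - 9i - 11j + 9k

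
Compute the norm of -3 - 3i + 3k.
√27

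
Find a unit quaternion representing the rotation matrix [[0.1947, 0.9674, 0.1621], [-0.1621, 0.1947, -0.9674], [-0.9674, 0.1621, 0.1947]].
0.6293 + 0.4487i + 0.4487j - 0.4487k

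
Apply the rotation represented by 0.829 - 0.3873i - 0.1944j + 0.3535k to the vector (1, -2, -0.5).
(1.844, -0.416, 1.295)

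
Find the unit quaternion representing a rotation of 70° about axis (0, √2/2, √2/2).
0.8192 + 0.4056j + 0.4056k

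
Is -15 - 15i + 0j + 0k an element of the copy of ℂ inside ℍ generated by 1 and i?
Yes. The quaternion -15 - 15i has j- and k-coefficients y = z = 0, so it lies in the complex subalgebra spanned by 1 and i.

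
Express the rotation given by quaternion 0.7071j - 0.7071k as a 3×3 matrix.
[[-1, 0, 0], [0, 0, -1], [0, -1, 0]]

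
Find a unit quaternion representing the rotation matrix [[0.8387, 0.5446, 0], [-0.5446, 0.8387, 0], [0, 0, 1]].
0.9588 - 0.284k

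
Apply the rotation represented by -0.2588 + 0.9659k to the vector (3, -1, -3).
(-3.098, -0.634, -3)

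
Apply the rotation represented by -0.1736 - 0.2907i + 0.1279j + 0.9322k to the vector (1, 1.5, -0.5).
(-0.104, -1.827, -0.388)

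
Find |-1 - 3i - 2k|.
√14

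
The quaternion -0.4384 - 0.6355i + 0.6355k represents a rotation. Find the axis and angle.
axis = (-√2/2, 0, √2/2), θ = 232°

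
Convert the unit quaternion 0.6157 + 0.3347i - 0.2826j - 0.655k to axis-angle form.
axis = (0.4248, -0.3586, -0.8312), θ = 104°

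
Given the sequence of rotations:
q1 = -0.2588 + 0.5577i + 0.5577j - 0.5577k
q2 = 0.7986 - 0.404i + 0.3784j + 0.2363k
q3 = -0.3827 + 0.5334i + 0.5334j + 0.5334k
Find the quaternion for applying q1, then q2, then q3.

q2 · q1 = -0.0606 + 0.2071i + 0.2539j - 0.9429k
q3 · q2 · q1 = 0.2802 - 0.75i + 0.4839j + 0.3535k
0.2802 - 0.75i + 0.4839j + 0.3535k


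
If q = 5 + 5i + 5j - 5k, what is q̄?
5 - 5i - 5j + 5k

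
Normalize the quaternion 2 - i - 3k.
0.5345 - 0.2673i - 0.8018k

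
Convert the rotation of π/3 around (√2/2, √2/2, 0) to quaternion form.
0.866 + 0.3536i + 0.3536j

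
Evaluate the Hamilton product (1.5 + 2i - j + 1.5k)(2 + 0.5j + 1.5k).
1.25 + 1.75i - 4.25j + 6.25k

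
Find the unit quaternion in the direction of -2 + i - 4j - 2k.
-0.4 + 0.2i - 0.8j - 0.4k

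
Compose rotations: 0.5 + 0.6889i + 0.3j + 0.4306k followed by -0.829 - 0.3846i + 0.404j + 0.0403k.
-0.2881 - 0.6015i + 0.1467j - 0.7305k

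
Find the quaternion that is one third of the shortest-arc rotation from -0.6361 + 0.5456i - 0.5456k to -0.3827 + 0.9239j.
-0.6755 + 0.4347i + 0.4071j - 0.4347k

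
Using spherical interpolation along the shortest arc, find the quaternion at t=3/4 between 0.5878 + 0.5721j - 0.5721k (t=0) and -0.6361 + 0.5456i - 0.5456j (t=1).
0.665 - 0.4303i + 0.5893j - 0.1591k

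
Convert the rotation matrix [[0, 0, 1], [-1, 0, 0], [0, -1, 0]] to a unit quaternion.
-0.5 + 0.5i - 0.5j + 0.5k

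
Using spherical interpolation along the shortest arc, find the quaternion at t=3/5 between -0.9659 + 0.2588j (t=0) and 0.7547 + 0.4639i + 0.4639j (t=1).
-0.9333 - 0.3055i - 0.1886j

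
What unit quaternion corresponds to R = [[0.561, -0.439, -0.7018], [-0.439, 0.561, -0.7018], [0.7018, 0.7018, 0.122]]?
0.749 + 0.4685i - 0.4685j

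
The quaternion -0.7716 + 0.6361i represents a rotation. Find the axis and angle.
axis = (1, 0, 0), θ = 281°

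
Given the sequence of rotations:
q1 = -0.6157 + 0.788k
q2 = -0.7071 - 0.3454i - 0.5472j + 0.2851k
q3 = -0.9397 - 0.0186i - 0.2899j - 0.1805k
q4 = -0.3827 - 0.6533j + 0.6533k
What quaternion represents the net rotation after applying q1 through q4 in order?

q2 · q1 = 0.2107 - 0.2185i + 0.6091j - 0.7327k
q3 · q2 · q1 = -0.1577 + 0.5238i - 0.6076j + 0.5758k
q4 · q3 · q2 · q1 = -0.7128 - 0.1797i + 0.6778j + 0.0188k
-0.7128 - 0.1797i + 0.6778j + 0.0188k


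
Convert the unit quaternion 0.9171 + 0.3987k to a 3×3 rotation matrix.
[[0.6821, -0.7313, 0], [0.7313, 0.6821, 0], [0, 0, 1]]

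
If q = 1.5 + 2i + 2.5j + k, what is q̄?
1.5 - 2i - 2.5j - k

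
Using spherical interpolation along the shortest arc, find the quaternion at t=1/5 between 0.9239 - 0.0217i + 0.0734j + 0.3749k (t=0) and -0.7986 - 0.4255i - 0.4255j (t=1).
0.9356 + 0.0744i + 0.1529j + 0.3093k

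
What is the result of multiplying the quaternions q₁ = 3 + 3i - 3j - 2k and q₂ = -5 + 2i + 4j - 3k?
-15 + 8i + 32j + 19k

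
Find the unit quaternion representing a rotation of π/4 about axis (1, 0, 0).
0.9239 + 0.3827i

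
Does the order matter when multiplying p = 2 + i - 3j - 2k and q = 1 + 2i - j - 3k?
Yes: pq = -9 + 12i - 6j - 3k ≠ -9 - 2i - 4j - 13k = qp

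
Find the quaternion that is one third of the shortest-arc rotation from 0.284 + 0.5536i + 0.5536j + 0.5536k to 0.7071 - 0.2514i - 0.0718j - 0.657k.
-0.0782 + 0.5345i + 0.4588j + 0.7055k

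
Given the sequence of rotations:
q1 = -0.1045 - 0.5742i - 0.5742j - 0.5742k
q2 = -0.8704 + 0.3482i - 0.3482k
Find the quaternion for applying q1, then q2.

q2 · q1 = 0.091 + 0.2635i + 0.8997j + 0.3362k
0.091 + 0.2635i + 0.8997j + 0.3362k


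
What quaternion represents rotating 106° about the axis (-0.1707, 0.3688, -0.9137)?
0.6018 - 0.1363i + 0.2945j - 0.7297k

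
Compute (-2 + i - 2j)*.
-2 - i + 2j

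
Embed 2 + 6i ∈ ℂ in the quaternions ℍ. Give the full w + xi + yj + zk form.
2 + 6i + 0j + 0k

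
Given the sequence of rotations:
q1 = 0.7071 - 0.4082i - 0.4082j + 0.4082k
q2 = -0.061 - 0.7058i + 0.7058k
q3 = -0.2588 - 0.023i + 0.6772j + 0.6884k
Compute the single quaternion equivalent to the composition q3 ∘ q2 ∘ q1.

q2 · q1 = -0.6193 - 0.1861i + 0.0249j + 0.7623k
q3 · q2 · q1 = -0.3856 + 0.5615i - 0.5364j - 0.4982k
-0.3856 + 0.5615i - 0.5364j - 0.4982k


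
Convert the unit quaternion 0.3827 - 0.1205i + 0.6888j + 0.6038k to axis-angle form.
axis = (-0.1304, 0.7456, 0.6536), θ = 3π/4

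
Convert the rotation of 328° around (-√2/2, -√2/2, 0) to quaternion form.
-0.9613 - 0.1949i - 0.1949j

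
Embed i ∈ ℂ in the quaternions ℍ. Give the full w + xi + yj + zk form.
0 + i + 0j + 0k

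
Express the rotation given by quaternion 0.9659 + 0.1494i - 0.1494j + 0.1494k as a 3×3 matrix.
[[0.9107, -0.3333, -0.244], [0.244, 0.9107, -0.3333], [0.3333, 0.244, 0.9107]]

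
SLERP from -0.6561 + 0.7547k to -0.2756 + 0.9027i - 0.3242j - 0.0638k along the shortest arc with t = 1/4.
-0.6811 + 0.3204i - 0.1151j + 0.6483k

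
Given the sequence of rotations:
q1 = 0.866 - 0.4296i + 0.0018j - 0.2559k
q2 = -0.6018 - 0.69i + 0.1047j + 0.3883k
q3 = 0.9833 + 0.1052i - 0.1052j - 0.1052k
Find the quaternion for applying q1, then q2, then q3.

q2 · q1 = -0.7184 - 0.3665i - 0.2538j + 0.534k
q3 · q2 · q1 = -0.6384 - 0.5188i - 0.1916j + 0.5354k
-0.6384 - 0.5188i - 0.1916j + 0.5354k


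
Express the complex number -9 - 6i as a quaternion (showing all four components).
-9 - 6i + 0j + 0k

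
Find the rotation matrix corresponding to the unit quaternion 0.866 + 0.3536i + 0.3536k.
[[0.7499, -0.6124, 0.2501], [0.6124, 0.4999, -0.6124], [0.2501, 0.6124, 0.7499]]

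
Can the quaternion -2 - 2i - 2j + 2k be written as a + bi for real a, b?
No. The quaternion -2 - 2i - 2j + 2k has j-coefficient y = -2 and k-coefficient z = 2, not both zero, so it does not lie in the complex subalgebra spanned by 1 and i.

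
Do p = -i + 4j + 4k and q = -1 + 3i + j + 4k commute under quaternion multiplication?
No: pq = -17 + 13i + 12j - 17k ≠ -17 - 11i - 20j + 9k = qp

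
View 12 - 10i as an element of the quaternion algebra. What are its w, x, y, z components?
12 - 10i + 0j + 0k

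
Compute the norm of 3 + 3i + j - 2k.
√23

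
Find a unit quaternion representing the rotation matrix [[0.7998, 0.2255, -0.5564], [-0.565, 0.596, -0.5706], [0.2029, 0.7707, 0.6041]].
0.866 + 0.3872i - 0.2192j - 0.2282k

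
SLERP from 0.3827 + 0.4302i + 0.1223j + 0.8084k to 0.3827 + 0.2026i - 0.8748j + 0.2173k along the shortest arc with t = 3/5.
0.4705 + 0.3647i - 0.5689j + 0.5674k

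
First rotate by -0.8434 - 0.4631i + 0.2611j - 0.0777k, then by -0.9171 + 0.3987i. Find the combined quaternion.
0.9581 + 0.0884i - 0.2085j + 0.1754k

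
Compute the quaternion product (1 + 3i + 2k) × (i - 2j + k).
-5 + 5i - 3j - 5k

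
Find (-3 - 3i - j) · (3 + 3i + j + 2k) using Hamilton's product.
1 - 20i - 6k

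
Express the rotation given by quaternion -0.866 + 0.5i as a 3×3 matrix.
[[1, 0, 0], [0, 0.5, 0.866], [0, -0.866, 0.5]]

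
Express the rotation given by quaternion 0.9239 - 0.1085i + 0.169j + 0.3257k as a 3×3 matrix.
[[0.7307, -0.6385, 0.2416], [0.5652, 0.7643, 0.3106], [-0.383, -0.0904, 0.9193]]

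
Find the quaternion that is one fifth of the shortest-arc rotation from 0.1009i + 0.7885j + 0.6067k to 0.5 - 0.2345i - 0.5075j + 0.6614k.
-0.1524 + 0.1669i + 0.9003j + 0.3721k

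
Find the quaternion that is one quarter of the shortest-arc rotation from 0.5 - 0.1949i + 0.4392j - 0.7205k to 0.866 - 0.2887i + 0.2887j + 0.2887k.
0.6851 - 0.2519i + 0.4552j - 0.5098k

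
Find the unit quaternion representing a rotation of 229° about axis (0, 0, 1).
-0.4147 + 0.91k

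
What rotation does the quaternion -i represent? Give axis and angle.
axis = (-1, 0, 0), θ = π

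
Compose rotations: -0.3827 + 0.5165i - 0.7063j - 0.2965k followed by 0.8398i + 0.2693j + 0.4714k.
-0.1038 - 0.0683i + 0.3894j - 0.9126k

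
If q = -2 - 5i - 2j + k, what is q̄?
-2 + 5i + 2j - k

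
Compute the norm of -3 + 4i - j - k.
√27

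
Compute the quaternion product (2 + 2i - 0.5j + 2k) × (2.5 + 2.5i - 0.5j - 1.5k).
2.75 + 11.75i + 5.75j + 2.25k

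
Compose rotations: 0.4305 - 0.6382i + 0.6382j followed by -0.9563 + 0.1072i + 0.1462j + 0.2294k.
-0.4366 + 0.5101i - 0.6938j + 0.2605k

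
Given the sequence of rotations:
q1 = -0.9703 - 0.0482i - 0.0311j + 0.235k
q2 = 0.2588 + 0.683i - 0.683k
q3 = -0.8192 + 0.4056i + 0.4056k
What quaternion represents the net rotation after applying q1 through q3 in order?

q2 · q1 = -0.0577 - 0.6964i - 0.1356j + 0.7023k
q3 · q2 · q1 = 0.0449 + 0.6021i - 0.4562j - 0.6537k
0.0449 + 0.6021i - 0.4562j - 0.6537k


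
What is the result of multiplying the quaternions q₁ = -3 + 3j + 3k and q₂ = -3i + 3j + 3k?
-18 + 9i - 18j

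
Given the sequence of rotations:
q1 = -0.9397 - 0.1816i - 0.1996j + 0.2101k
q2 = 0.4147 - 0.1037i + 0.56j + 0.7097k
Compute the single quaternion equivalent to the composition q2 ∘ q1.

q2 · q1 = -0.4459 + 0.2814i - 0.7161j - 0.4574k
-0.4459 + 0.2814i - 0.7161j - 0.4574k


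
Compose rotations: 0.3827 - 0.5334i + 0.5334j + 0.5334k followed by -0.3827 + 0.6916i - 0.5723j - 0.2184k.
0.6442 + 0.28i - 0.6756j - 0.2241k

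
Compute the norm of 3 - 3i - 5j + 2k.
√47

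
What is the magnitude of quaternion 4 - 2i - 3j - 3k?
√38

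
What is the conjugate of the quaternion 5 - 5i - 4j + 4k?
5 + 5i + 4j - 4k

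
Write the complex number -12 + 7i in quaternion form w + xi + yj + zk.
-12 + 7i + 0j + 0k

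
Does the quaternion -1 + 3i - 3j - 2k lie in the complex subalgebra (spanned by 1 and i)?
No. The quaternion -1 + 3i - 3j - 2k has j-coefficient y = -3 and k-coefficient z = -2, not both zero, so it does not lie in the complex subalgebra spanned by 1 and i.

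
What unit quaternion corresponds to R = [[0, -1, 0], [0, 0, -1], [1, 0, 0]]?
0.5 + 0.5i - 0.5j + 0.5k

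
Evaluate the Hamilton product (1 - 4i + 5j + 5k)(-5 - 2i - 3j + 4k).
-18 + 53i - 22j + k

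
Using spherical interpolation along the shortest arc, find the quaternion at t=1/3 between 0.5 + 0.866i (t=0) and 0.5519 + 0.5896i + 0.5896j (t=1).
0.5443 + 0.8122i + 0.2101j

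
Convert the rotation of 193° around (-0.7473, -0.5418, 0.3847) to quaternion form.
-0.1132 - 0.7425i - 0.5383j + 0.3822k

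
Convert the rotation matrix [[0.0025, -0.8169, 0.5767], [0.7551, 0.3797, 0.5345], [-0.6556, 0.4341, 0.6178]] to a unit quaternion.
0.7071 - 0.0355i + 0.4357j + 0.5558k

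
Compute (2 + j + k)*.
2 - j - k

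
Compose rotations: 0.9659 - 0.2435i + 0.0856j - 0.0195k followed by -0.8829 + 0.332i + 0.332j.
-0.8004 + 0.5292i + 0.2516j + 0.1265k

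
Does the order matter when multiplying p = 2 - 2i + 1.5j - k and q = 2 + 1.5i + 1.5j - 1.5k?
Yes: pq = 3.25 - 1.75i + 1.5j - 10.25k ≠ 3.25 - 0.25i + 10.5j + 0.25k = qp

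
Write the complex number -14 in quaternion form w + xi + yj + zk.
-14 + 0i + 0j + 0k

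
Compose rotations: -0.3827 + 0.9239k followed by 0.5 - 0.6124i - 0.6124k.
0.3744 + 0.2344i + 0.5658j + 0.6963k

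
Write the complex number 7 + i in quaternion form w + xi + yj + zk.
7 + i + 0j + 0k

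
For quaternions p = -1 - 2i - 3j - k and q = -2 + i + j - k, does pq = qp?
No: pq = 6 + 7i + 2j + 4k ≠ 6 - i + 8j + 2k = qp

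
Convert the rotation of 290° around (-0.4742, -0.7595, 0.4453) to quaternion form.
-0.8192 - 0.272i - 0.4356j + 0.2554k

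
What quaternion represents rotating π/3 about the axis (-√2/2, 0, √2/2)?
0.866 - 0.3536i + 0.3536k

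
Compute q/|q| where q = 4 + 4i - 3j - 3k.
0.5657 + 0.5657i - 0.4243j - 0.4243k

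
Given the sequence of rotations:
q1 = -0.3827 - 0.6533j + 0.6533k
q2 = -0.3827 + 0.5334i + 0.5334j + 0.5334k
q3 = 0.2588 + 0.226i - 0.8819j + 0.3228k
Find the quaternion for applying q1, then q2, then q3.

q2 · q1 = 0.1465 + 0.4928i - 0.3026j - 0.8026k
q3 · q2 · q1 = -0.0812 + 0.9661i + 0.133j + 0.2058k
-0.0812 + 0.9661i + 0.133j + 0.2058k


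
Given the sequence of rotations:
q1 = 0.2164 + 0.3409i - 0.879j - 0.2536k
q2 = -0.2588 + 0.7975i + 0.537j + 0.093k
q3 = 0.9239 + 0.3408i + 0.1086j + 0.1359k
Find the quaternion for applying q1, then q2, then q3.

q2 · q1 = 0.1677 + 0.0299i + 0.5776j - 0.7983k
q3 · q2 · q1 = 0.1905 - 0.0804i + 0.828j - 0.5212k
0.1905 - 0.0804i + 0.828j - 0.5212k


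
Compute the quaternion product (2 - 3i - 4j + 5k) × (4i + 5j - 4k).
52 - i + 18j - 7k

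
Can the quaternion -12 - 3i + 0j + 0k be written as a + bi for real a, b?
Yes. The quaternion -12 - 3i has j- and k-coefficients y = z = 0, so it lies in the complex subalgebra spanned by 1 and i.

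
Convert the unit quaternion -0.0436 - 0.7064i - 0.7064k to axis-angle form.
axis = (-√2/2, 0, -√2/2), θ = 185°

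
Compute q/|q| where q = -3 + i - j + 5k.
-0.5 + 0.1667i - 0.1667j + 0.8333k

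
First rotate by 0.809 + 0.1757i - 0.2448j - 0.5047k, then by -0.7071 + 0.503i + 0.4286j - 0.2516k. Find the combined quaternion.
-0.6825 + 0.0048i + 0.7295j - 0.0451k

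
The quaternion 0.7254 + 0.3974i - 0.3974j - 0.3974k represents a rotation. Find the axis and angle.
axis = (√3/3, -√3/3, -√3/3), θ = 87°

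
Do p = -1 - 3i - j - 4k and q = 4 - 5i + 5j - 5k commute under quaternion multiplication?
No: pq = -34 + 18i - 4j - 31k ≠ -34 - 32i - 14j + 9k = qp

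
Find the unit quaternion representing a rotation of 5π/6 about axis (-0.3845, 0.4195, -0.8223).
0.2588 - 0.3714i + 0.4052j - 0.7943k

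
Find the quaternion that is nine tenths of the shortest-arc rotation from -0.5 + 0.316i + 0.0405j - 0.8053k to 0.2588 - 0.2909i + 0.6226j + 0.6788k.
-0.2918 + 0.3011i - 0.5659j - 0.7099k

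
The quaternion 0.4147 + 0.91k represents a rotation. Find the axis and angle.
axis = (0, 0, 1), θ = 131°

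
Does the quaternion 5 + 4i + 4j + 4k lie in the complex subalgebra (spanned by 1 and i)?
No. The quaternion 5 + 4i + 4j + 4k has j-coefficient y = 4 and k-coefficient z = 4, not both zero, so it does not lie in the complex subalgebra spanned by 1 and i.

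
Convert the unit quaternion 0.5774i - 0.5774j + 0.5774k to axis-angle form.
axis = (√3/3, -√3/3, √3/3), θ = π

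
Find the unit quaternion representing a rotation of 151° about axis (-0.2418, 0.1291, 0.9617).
0.2504 - 0.2341i + 0.125j + 0.9311k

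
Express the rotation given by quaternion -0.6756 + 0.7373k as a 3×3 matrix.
[[-0.0872, 0.9962, 0], [-0.9962, -0.0872, 0], [0, 0, 1]]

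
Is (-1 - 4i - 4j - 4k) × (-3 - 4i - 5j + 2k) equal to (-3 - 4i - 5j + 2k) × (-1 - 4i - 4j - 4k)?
No: pq = -25 - 12i + 41j + 14k ≠ -25 + 44i - 7j + 6k = qp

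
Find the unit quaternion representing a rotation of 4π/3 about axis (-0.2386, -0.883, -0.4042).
-0.5 - 0.2066i - 0.7647j - 0.35k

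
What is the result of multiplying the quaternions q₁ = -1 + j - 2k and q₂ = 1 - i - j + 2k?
4 + i + 4j - 3k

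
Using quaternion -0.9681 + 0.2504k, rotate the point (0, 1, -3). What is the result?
(0.485, 0.875, -3)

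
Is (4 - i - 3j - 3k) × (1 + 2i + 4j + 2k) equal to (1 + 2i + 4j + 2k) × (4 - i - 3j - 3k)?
No: pq = 24 + 13i + 9j + 7k ≠ 24 + i + 17j + 3k = qp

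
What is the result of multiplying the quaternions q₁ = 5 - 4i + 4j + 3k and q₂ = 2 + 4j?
-6 - 20i + 28j - 10k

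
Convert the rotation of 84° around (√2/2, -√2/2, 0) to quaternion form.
0.7431 + 0.4731i - 0.4731j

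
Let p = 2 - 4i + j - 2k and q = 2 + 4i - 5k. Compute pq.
10 - 5i - 26j - 18k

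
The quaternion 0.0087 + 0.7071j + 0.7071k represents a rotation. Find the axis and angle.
axis = (0, √2/2, √2/2), θ = 179°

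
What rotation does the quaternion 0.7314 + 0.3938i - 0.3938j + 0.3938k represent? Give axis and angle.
axis = (√3/3, -√3/3, √3/3), θ = 86°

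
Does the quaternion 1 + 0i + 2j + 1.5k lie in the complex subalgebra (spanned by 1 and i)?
No. The quaternion 1 + 2j + 1.5k has j-coefficient y = 2 and k-coefficient z = 1.5, not both zero, so it does not lie in the complex subalgebra spanned by 1 and i.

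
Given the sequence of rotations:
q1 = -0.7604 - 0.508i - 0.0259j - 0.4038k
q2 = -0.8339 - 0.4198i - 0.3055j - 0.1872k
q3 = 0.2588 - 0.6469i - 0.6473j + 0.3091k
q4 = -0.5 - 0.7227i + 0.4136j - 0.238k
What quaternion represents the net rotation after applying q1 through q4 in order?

q2 · q1 = 0.3373 + 0.8613i + 0.1795j + 0.3348k
q3 · q2 · q1 = 0.6572 - 0.2675i + 0.3109j + 0.6323k
q4 · q3 · q2 · q1 = -0.5 - 0.0057i + 0.637j - 0.5866k
-0.5 - 0.0057i + 0.637j - 0.5866k


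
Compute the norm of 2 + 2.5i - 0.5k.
3.24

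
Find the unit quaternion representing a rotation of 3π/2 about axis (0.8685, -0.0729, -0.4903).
-0.7071 + 0.6141i - 0.0515j - 0.3467k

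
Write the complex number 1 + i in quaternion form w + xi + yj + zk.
1 + i + 0j + 0k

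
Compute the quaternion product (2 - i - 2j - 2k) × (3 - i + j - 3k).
1 + 3i - 5j - 15k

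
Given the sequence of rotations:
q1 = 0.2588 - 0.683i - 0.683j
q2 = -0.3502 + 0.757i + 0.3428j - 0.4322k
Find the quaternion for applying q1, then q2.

q2 · q1 = 0.6605 + 0.1399i + 0.6231j - 0.3948k
0.6605 + 0.1399i + 0.6231j - 0.3948k


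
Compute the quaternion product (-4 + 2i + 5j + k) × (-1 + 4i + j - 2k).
-7 - 29i - j - 11k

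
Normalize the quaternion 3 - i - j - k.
0.866 - 0.2887i - 0.2887j - 0.2887k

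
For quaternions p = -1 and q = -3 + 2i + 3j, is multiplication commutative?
Yes: pq = qp = 3 - 2i - 3j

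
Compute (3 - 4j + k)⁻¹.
0.1154 + 0.1538j - 0.0385k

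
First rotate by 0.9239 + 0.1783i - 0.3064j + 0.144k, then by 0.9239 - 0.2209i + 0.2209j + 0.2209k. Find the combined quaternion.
0.9289 + 0.0601i - 0.0078j + 0.3654k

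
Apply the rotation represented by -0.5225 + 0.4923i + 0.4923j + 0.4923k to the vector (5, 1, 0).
(1.152, -0.118, 4.966)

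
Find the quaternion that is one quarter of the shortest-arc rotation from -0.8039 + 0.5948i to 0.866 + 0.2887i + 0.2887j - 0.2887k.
-0.9095 + 0.3979i - 0.0854j + 0.0854k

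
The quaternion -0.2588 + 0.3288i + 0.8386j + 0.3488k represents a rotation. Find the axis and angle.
axis = (0.3404, 0.8682, 0.3611), θ = 7π/6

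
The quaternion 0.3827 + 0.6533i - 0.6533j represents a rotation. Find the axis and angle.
axis = (√2/2, -√2/2, 0), θ = 3π/4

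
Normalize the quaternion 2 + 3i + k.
0.5345 + 0.8018i + 0.2673k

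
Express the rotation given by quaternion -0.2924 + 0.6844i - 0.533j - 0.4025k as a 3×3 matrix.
[[0.1078, -0.965, -0.2392], [-0.4942, -0.2608, 0.8293], [-0.8626, 0.0288, -0.505]]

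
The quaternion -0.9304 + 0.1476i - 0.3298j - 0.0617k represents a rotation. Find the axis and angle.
axis = (0.4027, -0.8997, -0.1683), θ = 317°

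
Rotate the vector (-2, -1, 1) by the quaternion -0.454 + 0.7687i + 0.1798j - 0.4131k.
(-1.888, -0.231, 1.544)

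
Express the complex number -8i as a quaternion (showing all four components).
0 - 8i + 0j + 0k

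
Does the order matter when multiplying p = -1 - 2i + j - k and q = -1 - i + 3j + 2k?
Yes: pq = -2 + 8i + j - 6k ≠ -2 - 2i - 9j + 4k = qp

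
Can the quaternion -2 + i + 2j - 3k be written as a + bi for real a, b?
No. The quaternion -2 + i + 2j - 3k has j-coefficient y = 2 and k-coefficient z = -3, not both zero, so it does not lie in the complex subalgebra spanned by 1 and i.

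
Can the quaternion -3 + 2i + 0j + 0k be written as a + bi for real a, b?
Yes. The quaternion -3 + 2i has j- and k-coefficients y = z = 0, so it lies in the complex subalgebra spanned by 1 and i.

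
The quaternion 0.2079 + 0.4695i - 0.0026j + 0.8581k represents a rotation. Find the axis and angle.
axis = (0.48, -0.0027, 0.8773), θ = 156°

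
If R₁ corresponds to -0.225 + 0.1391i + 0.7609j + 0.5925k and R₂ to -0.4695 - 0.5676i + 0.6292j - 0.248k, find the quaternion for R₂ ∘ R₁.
-0.1472 + 0.6239i - 0.197j - 0.7418k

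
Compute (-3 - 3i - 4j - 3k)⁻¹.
-0.0698 + 0.0698i + 0.093j + 0.0698k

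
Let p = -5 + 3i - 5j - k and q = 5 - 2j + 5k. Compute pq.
-30 - 12i - 30j - 36k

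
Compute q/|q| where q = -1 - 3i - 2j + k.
-0.2582 - 0.7746i - 0.5164j + 0.2582k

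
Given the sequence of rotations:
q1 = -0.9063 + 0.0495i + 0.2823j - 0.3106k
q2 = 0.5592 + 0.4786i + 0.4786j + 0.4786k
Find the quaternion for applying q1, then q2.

q2 · q1 = -0.5169 - 0.6898i - 0.1035j - 0.496k
-0.5169 - 0.6898i - 0.1035j - 0.496k


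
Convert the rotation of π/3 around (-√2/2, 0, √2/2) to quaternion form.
0.866 - 0.3536i + 0.3536k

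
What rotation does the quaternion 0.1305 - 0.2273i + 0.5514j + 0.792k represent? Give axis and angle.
axis = (-0.2293, 0.5562, 0.7988), θ = 165°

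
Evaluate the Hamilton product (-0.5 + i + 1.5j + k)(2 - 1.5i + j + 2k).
-3 + 4.75i - j + 4.25k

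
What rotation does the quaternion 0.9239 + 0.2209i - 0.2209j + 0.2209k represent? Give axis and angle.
axis = (√3/3, -√3/3, √3/3), θ = π/4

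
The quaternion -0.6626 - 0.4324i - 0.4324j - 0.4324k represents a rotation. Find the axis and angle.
axis = (-√3/3, -√3/3, -√3/3), θ = 263°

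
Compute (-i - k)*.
i + k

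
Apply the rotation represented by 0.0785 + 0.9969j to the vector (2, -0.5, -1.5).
(-2.21, -0.5, 1.168)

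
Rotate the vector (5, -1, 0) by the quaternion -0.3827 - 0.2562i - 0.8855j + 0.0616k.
(-3.38, 1.172, -3.634)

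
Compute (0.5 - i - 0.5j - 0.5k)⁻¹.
0.2857 + 0.5714i + 0.2857j + 0.2857k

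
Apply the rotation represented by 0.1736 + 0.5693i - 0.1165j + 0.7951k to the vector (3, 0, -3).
(-3.469, 1.579, 1.863)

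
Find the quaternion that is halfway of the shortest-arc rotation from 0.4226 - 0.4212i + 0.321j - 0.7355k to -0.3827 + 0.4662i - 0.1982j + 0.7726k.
0.4037 - 0.4448i + 0.2603j - 0.7559k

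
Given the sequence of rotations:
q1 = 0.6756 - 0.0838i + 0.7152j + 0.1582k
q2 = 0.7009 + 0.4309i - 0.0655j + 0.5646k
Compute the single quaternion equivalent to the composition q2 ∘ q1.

q2 · q1 = 0.4672 - 0.1818i + 0.3416j + 0.795k
0.4672 - 0.1818i + 0.3416j + 0.795k


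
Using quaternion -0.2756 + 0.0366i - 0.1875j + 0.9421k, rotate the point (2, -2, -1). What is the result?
(-2.874, 0.823, -0.249)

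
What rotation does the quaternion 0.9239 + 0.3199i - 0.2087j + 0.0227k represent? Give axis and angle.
axis = (0.8361, -0.5454, 0.0593), θ = π/4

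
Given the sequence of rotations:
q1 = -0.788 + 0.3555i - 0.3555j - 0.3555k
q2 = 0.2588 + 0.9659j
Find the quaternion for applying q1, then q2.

q2 · q1 = 0.1394 - 0.2514i - 0.8531j - 0.4354k
0.1394 - 0.2514i - 0.8531j - 0.4354k


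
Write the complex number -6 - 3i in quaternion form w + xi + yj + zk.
-6 - 3i + 0j + 0k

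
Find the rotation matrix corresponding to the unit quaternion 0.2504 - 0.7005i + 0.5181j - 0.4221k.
[[0.1068, -0.5145, 0.8508], [-0.9372, -0.3377, -0.0866], [0.3319, -0.7882, -0.5183]]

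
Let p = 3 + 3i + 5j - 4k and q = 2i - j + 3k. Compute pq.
11 + 17i - 20j - 4k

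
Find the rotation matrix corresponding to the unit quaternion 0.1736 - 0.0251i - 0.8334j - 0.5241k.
[[-0.9385, 0.2238, -0.263], [-0.1401, 0.4494, 0.8823], [0.3157, 0.8649, -0.3904]]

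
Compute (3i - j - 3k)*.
-3i + j + 3k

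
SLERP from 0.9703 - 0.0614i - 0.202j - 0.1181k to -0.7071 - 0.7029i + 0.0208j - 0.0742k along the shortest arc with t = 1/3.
0.9619 + 0.2195i - 0.1528j - 0.057k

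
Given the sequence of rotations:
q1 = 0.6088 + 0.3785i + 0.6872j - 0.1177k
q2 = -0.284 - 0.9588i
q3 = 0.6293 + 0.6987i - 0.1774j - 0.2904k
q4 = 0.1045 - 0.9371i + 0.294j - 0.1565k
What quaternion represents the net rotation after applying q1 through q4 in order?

q2 · q1 = 0.19 - 0.6912i - 0.308j - 0.6255k
q3 · q2 · q1 = 0.3662 - 0.2807i + 0.4102j - 0.7866k
q4 · q3 · q2 · q1 = -0.4685 - 0.5396i - 0.5427j - 0.4414k
-0.4685 - 0.5396i - 0.5427j - 0.4414k


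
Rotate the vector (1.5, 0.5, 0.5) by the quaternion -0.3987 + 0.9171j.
(-1.389, 0.5, 0.756)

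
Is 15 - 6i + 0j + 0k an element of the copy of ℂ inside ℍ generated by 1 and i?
Yes. The quaternion 15 - 6i has j- and k-coefficients y = z = 0, so it lies in the complex subalgebra spanned by 1 and i.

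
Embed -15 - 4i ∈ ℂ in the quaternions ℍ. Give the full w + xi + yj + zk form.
-15 - 4i + 0j + 0k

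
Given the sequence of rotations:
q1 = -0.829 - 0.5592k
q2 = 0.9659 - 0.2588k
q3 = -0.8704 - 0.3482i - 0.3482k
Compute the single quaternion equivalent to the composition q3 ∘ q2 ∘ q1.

q2 · q1 = -0.9455 - 0.3256k
q3 · q2 · q1 = 0.7096 + 0.3292i - 0.1134j + 0.6126k
0.7096 + 0.3292i - 0.1134j + 0.6126k


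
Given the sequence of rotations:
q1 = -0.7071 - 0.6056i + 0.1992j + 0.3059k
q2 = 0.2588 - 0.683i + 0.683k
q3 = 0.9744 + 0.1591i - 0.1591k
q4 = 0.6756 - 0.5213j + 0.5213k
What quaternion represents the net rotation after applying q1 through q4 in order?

q2 · q1 = -0.8056 + 0.1902i - 0.1531j - 0.5398k
q3 · q2 · q1 = -0.9011 + 0.0328i - 0.0936j - 0.4222k
q4 · q3 · q2 · q1 = -0.4375 + 0.291i + 0.4236j - 0.7379k
-0.4375 + 0.291i + 0.4236j - 0.7379k


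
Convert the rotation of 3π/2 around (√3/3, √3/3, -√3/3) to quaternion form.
-0.7071 + 0.4082i + 0.4082j - 0.4082k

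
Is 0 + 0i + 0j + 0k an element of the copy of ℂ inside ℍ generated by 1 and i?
Yes. The quaternion 0 has j- and k-coefficients y = z = 0, so it lies in the complex subalgebra spanned by 1 and i.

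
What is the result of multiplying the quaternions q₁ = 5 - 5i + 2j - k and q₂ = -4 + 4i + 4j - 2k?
-10 + 40i - 2j - 34k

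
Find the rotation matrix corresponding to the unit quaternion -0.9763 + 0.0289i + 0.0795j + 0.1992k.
[[0.908, 0.3936, -0.1437], [-0.3844, 0.919, 0.0881], [0.1667, -0.0248, 0.9857]]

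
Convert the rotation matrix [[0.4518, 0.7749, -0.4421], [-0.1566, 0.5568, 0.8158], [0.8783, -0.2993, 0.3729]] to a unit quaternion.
0.7716 - 0.3613i - 0.4278j - 0.3018k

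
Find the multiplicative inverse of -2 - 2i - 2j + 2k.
-0.125 + 0.125i + 0.125j - 0.125k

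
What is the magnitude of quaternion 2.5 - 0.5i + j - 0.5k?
2.784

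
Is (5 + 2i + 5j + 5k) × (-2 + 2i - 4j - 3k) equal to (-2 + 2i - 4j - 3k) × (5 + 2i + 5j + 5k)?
No: pq = 21 + 11i - 14j - 43k ≠ 21 + i - 46j - 7k = qp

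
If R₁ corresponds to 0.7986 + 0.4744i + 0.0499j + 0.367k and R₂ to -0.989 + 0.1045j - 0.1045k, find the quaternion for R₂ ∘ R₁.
-0.7567 - 0.4256i - 0.0155j - 0.496k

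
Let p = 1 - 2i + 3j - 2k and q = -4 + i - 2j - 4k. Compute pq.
-4 - 7i - 24j + 5k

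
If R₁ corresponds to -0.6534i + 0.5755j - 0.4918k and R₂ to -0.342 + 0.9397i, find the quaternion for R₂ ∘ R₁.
0.614 + 0.2235i + 0.2653j + 0.709k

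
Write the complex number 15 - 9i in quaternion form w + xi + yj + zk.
15 - 9i + 0j + 0k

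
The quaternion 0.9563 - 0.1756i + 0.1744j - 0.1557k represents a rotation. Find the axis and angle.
axis = (-0.6006, 0.5965, -0.5325), θ = 34°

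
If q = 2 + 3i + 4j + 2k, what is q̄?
2 - 3i - 4j - 2k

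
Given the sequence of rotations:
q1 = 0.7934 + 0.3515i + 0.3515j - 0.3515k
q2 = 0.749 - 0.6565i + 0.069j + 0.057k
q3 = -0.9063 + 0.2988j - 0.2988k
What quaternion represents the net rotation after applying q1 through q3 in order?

q2 · q1 = 0.8208 - 0.3019i + 0.1073j - 0.4731k
q3 · q2 · q1 = -0.9173 + 0.1643i + 0.2382j + 0.2737k
-0.9173 + 0.1643i + 0.2382j + 0.2737k


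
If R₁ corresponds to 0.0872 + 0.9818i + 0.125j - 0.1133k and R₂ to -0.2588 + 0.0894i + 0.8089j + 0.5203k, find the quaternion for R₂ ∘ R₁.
-0.1525 - 0.403i + 0.5591j - 0.7083k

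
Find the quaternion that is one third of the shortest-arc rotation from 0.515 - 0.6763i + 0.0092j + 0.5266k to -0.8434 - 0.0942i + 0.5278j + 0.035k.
0.7527 - 0.4831i - 0.2148j + 0.3923k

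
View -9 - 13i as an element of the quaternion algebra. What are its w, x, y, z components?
-9 - 13i + 0j + 0k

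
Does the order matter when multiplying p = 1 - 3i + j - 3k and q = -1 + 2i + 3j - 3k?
Yes: pq = -7 + 11i - 13j - 11k ≠ -7 - i + 17j + 11k = qp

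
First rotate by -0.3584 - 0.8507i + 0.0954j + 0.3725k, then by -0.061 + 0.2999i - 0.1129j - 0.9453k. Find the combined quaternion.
0.6399 - 0.0075i + 0.7271j + 0.2486k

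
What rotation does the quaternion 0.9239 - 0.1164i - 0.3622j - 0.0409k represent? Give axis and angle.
axis = (-0.3042, -0.9466, -0.1069), θ = π/4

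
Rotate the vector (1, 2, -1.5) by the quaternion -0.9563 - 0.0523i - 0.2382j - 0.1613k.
(-0.441, 2.253, -1.407)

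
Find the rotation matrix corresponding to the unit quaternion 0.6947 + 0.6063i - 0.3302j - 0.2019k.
[[0.7004, -0.1199, -0.7036], [-0.6809, 0.1833, -0.7091], [0.214, 0.9757, 0.0467]]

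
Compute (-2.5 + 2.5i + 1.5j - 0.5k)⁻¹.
-0.1667 - 0.1667i - 0.1j + 0.0333k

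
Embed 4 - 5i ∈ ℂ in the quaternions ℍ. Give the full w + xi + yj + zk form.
4 - 5i + 0j + 0k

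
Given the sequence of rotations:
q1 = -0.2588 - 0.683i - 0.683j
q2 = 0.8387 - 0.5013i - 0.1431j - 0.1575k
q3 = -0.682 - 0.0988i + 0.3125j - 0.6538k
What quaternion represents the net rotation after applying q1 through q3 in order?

q2 · q1 = -0.6572 - 0.5507i - 0.4282j + 0.2854k
q3 · q2 · q1 = 0.7142 + 0.2497i + 0.4749j + 0.4494k
0.7142 + 0.2497i + 0.4749j + 0.4494k


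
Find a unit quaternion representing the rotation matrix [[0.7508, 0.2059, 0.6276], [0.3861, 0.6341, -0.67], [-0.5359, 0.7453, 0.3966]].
0.8339 + 0.4243i + 0.3488j + 0.054k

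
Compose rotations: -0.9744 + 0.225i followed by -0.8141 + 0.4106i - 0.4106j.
0.7009 - 0.5833i + 0.4001j + 0.0924k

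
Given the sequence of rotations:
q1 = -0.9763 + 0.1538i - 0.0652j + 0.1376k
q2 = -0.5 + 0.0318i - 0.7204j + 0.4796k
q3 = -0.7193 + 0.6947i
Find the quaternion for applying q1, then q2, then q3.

q2 · q1 = 0.3703 - 0.1758i + 0.8053j - 0.4283k
q3 · q2 · q1 = -0.1442 + 0.3837i - 0.2817j + 0.8675k
-0.1442 + 0.3837i - 0.2817j + 0.8675k


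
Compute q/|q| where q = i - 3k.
0.3162i - 0.9487k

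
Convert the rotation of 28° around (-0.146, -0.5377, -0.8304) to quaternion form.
0.9703 - 0.0353i - 0.1301j - 0.2009k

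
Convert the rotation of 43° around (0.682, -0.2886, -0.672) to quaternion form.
0.9304 + 0.25i - 0.1058j - 0.2463k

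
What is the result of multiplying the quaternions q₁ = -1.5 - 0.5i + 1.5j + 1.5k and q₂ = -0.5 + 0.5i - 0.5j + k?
0.25 + 1.75i + 1.25j - 2.75k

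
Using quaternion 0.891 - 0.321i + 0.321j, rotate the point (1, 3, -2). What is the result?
(-0.968, 1.032, -3.464)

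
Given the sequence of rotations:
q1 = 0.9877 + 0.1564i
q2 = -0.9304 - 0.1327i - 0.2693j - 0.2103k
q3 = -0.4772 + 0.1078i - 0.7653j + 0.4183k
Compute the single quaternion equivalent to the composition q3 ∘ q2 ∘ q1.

q2 · q1 = -0.8982 - 0.2766i - 0.2989j - 0.1656k
q3 · q2 · q1 = 0.299 + 0.2869i + 0.7322j - 0.5406k
0.299 + 0.2869i + 0.7322j - 0.5406k


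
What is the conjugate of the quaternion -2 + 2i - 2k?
-2 - 2i + 2k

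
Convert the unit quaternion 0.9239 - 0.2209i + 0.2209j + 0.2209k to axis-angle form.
axis = (-√3/3, √3/3, √3/3), θ = π/4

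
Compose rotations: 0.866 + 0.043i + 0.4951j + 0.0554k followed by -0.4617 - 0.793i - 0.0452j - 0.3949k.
-0.3215 - 0.5136i - 0.2408j - 0.7582k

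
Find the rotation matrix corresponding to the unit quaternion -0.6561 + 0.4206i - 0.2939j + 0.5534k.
[[0.2147, 0.4789, 0.8512], [-0.9734, 0.0337, 0.2266], [0.0799, -0.8772, 0.4734]]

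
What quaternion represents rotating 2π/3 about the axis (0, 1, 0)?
0.5 + 0.866j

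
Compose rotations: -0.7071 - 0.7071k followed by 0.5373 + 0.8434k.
0.2164 - 0.9763k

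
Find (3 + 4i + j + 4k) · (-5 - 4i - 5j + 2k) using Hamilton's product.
-2 - 10i - 44j - 30k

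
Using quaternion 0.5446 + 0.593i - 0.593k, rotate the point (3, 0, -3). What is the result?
(3, 0, -3)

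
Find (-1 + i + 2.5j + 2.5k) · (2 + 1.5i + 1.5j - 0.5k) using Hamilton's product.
-6 - 4.5i + 7.75j + 3.25k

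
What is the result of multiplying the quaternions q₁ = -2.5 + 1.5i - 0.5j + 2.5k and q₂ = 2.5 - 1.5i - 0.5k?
-2.75 + 7.75i - 4.25j + 6.75k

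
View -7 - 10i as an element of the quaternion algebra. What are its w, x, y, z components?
-7 - 10i + 0j + 0k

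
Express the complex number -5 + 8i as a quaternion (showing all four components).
-5 + 8i + 0j + 0k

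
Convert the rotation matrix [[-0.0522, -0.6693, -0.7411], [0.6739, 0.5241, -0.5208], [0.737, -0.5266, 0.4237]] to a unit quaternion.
0.6884 - 0.0021i - 0.5368j + 0.4878k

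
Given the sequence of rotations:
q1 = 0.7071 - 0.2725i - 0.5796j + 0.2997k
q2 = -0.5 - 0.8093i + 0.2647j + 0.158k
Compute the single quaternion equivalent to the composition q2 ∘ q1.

q2 · q1 = -0.468 - 0.2651i + 0.6765j + 0.5031k
-0.468 - 0.2651i + 0.6765j + 0.5031k


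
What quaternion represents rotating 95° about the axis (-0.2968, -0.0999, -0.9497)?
0.6756 - 0.2188i - 0.0737j - 0.7002k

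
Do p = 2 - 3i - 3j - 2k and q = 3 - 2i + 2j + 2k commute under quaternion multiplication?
No: pq = 10 - 15i + 5j - 14k ≠ 10 - 11i - 15j + 10k = qp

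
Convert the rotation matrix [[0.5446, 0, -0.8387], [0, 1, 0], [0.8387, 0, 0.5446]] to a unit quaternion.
0.8788 - 0.4772j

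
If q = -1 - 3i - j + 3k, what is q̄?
-1 + 3i + j - 3k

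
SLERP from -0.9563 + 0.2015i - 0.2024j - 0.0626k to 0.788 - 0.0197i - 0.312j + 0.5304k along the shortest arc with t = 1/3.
-0.9596 + 0.149i - 0.0291j - 0.2368k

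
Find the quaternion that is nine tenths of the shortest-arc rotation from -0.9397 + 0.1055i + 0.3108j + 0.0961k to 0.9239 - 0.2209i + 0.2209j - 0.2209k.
-0.9393 + 0.212i - 0.1681j + 0.211k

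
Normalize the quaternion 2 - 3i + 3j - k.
0.417 - 0.6255i + 0.6255j - 0.2085k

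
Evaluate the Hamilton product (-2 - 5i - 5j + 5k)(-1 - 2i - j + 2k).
-23 + 4i + 7j - 14k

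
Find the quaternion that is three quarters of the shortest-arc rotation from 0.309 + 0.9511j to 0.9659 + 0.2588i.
0.9246 + 0.2207i + 0.3106j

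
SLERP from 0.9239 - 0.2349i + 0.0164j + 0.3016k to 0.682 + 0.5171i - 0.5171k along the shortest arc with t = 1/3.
0.9992 + 0.0357i + 0.0127j + 0.0158k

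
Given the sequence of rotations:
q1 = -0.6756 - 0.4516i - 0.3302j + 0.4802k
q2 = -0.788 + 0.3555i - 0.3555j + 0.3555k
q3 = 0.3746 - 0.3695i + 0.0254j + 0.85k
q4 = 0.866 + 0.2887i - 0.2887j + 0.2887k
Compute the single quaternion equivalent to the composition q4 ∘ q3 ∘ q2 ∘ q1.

q2 · q1 = 0.4048 + 0.0624i + 0.1691j - 0.8965k
q3 · q2 · q1 = 0.9324 - 0.2927i - 0.2046j - 0.0558k
q4 · q3 · q2 · q1 = 0.849 + 0.0909i - 0.5148j + 0.0773k
0.849 + 0.0909i - 0.5148j + 0.0773k


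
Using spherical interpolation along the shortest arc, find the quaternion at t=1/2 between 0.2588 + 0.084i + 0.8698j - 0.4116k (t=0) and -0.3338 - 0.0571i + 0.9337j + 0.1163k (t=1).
-0.041 + 0.0147i + 0.9859j - 0.1614k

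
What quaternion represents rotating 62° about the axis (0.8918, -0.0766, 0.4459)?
0.8572 + 0.4593i - 0.0395j + 0.2297k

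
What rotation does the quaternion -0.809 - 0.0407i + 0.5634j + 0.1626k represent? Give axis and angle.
axis = (-0.0692, 0.9585, 0.2766), θ = 288°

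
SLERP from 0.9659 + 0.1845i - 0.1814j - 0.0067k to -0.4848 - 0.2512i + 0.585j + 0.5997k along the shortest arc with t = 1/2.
0.8048 + 0.2417i - 0.4252j - 0.3364k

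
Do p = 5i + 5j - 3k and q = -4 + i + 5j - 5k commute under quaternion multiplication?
No: pq = -45 - 30i + 2j + 32k ≠ -45 - 10i - 42j - 8k = qp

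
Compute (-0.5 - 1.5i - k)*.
-0.5 + 1.5i + k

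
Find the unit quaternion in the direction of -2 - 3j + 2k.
-0.4851 - 0.7276j + 0.4851k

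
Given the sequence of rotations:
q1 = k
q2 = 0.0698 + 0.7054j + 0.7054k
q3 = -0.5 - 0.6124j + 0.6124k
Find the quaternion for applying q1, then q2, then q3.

q2 · q1 = -0.7054 + 0.7054i + 0.0698k
q3 · q2 · q1 = 0.31 - 0.3954i + 0.864j - 0.0349k
0.31 - 0.3954i + 0.864j - 0.0349k


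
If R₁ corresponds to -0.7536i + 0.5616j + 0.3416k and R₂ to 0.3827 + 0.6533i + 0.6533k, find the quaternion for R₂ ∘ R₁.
0.2692 - 0.6553i - 0.5006j + 0.4976k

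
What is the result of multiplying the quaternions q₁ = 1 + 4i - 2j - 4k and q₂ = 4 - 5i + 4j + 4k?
48 + 19i - 6k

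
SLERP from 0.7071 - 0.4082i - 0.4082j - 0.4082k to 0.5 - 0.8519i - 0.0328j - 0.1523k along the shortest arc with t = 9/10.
0.5333 - 0.8225i - 0.0741j - 0.1833k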